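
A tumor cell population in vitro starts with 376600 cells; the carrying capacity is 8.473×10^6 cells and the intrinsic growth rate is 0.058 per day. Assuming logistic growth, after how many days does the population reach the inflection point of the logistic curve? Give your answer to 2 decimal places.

Logistic growth is fastest at N = K/2 = 4.2365×10^6.
A = (K − N₀)/N₀ = 21.499. Set K/(1 + A·e^(−rt)) = K/2 → A·e^(−rt) = 1.
e^(−0.058t) = 1/21.499 = 0.0465145, so t = ln(21.499)/0.058 = 3.068/0.058 = 52.896.

52.90 days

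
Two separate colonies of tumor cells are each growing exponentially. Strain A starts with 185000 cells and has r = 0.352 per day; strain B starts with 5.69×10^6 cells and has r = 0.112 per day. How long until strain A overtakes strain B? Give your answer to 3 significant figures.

14.3 days

Set 185000·e^(0.352t) = 5.69×10^6·e^(0.112t).
e^((0.352 − 0.112)t) = 5.69×10^6/185000 → e^(0.24·t) = 30.757.
0.24·t = ln(30.757) = 3.4261, so t = 3.4261/0.24 = 14.275.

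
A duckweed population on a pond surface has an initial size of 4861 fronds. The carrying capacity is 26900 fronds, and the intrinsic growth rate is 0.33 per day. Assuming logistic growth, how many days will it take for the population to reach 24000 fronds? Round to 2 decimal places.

A = (K − N₀)/N₀ = (26900 − 4861)/4861 = 4.5338.
Solve 26900/(1 + 4.5338·e^(−0.33t)) = 24000: 1 + 4.5338·e^(−0.33t) = 1.1208, so e^(−0.33t) = 0.0266514.
−0.33·t = ln(0.0266514) = -3.6249, so t = 3.6249/0.33 = 10.985.

10.98 days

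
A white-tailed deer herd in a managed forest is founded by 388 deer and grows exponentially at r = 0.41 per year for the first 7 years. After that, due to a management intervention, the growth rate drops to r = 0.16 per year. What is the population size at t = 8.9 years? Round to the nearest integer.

9274 deer

Phase 1: N(7) = 388·e^(0.41×7) = 388·e^2.87 = 6843.16.
Phase 2 runs for 8.9 − 7 = 1.9 years at r = 0.16.
N(8.9) = 6843.16·e^(0.16×1.9) = 6843.16·e^0.304 = 9274.33.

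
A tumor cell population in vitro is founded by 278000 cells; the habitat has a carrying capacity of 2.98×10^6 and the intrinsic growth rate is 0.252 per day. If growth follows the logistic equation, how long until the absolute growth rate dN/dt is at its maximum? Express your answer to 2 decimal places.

Logistic growth is fastest at N = K/2 = 1.49×10^6.
A = (K − N₀)/N₀ = 9.7194. Set K/(1 + A·e^(−rt)) = K/2 → A·e^(−rt) = 1.
e^(−0.252t) = 1/9.7194 = 0.102887, so t = ln(9.7194)/0.252 = 2.2741/0.252 = 9.0243.

9.02 days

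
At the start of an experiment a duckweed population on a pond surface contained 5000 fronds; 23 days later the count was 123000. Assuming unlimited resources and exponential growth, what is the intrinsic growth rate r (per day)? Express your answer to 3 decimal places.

From N(t) = N₀·e^(rt): e^(r·23) = 123000/5000 = 24.6.
r·23 = ln(24.6) = 3.2027, so r = 3.2027/23 = 0.13925.

0.139 per day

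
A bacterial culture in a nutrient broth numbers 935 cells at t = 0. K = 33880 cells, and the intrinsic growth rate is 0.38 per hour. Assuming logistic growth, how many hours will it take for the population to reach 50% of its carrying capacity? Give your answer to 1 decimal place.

A = (K − N₀)/N₀ = (33880 − 935)/935 = 35.235.
Solve 33880/(1 + 35.235·e^(−0.38t)) = 16940: 1 + 35.235·e^(−0.38t) = 2, so e^(−0.38t) = 0.0283806.
−0.38·t = ln(0.0283806) = -3.562, so t = 3.562/0.38 = 9.3738.

9.4 hours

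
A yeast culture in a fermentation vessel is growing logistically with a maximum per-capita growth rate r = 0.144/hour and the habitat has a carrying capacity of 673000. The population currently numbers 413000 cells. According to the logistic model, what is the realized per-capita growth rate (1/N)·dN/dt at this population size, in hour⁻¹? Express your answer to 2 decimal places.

0.06 per hour

(1/N)·dN/dt = r(1 − N/K) = 0.144 × (1 − 413000/673000).
= 0.144 × 0.38633 = 0.055632.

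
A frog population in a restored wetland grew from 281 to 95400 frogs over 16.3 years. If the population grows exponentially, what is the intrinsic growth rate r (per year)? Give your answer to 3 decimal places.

From N(t) = N₀·e^(rt): e^(r·16.3) = 95400/281 = 339.5.
r·16.3 = ln(339.5) = 5.8275, so r = 5.8275/16.3 = 0.35751.

0.358 per year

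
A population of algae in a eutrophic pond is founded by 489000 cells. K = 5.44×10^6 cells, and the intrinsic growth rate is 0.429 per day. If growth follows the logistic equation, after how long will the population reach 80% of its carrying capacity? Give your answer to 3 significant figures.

A = (K − N₀)/N₀ = (5.44×10^6 − 489000)/489000 = 10.125.
Solve 5.44×10^6/(1 + 10.125·e^(−0.429t)) = 4.352×10^6: 1 + 10.125·e^(−0.429t) = 1.25, so e^(−0.429t) = 0.024692.
−0.429·t = ln(0.024692) = -3.7013, so t = 3.7013/0.429 = 8.6277.

8.63 days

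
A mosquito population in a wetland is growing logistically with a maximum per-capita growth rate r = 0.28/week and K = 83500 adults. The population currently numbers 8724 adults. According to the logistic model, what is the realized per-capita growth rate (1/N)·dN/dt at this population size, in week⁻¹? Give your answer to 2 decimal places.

0.25 per week

(1/N)·dN/dt = r(1 − N/K) = 0.28 × (1 − 8724/83500).
= 0.28 × 0.89552 = 0.25075.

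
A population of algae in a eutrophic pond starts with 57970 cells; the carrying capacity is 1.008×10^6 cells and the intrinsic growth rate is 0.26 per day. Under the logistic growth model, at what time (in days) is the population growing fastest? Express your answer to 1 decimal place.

10.8 days

Logistic growth is fastest at N = K/2 = 504000.
A = (K − N₀)/N₀ = 16.388. Set K/(1 + A·e^(−rt)) = K/2 → A·e^(−rt) = 1.
e^(−0.26t) = 1/16.388 = 0.0610191, so t = ln(16.388)/0.26 = 2.7966/0.26 = 10.756.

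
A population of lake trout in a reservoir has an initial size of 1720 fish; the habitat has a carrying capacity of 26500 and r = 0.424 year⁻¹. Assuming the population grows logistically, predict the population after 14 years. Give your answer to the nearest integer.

A = (K − N₀)/N₀ = (26500 − 1720)/1720 = 14.407.
N(t) = K/(1 + A·e^(−rt)) = 26500/(1 + 14.407×e^(−0.424×14)).
e^(−5.936) = 0.0026426; denominator = 1 + 14.407×0.0026426 = 1.0381.
N = 26500/1.0381 = 25528.1.

25528 fish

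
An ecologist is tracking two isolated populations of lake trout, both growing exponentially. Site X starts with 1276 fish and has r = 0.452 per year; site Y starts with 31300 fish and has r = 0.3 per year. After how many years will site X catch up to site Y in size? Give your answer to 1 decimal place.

Set 1276·e^(0.452t) = 31300·e^(0.3t).
e^((0.452 − 0.3)t) = 31300/1276 → e^(0.152·t) = 24.53.
0.152·t = ln(24.53) = 3.1999, so t = 3.1999/0.152 = 21.052.

21.1 years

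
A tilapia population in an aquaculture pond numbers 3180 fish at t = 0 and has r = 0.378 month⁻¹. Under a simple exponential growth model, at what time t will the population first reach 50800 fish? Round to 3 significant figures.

Set N₀·e^(rt) = 50800: e^(0.378·t) = 50800/3180 = 15.975.
0.378·t = ln(15.975) = 2.771, so t = 2.771/0.378 = 7.3307.

7.33 months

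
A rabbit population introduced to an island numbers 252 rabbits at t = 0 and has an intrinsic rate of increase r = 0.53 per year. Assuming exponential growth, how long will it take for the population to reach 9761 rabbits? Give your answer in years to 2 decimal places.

Set N₀·e^(rt) = 9761: e^(0.53·t) = 9761/252 = 38.734.
0.53·t = ln(38.734) = 3.6567, so t = 3.6567/0.53 = 6.8995.

6.90 years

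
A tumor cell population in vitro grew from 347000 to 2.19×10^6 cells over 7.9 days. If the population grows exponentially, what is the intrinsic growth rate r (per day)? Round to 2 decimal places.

0.23 per day

From N(t) = N₀·e^(rt): e^(r·7.9) = 2.19×10^6/347000 = 6.3112.
r·7.9 = ln(6.3112) = 1.8423, so r = 1.8423/7.9 = 0.23321.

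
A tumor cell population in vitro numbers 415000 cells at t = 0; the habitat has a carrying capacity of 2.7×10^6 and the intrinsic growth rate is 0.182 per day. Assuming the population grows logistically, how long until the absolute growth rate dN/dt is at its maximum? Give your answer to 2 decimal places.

9.37 days

Logistic growth is fastest at N = K/2 = 1.35×10^6.
A = (K − N₀)/N₀ = 5.506. Set K/(1 + A·e^(−rt)) = K/2 → A·e^(−rt) = 1.
e^(−0.182t) = 1/5.506 = 0.181619, so t = ln(5.506)/0.182 = 1.7058/0.182 = 9.3728.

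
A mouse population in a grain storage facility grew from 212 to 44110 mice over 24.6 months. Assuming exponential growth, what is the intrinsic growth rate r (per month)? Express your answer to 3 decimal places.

From N(t) = N₀·e^(rt): e^(r·24.6) = 44110/212 = 208.07.
r·24.6 = ln(208.07) = 5.3379, so r = 5.3379/24.6 = 0.21699.

0.217 per month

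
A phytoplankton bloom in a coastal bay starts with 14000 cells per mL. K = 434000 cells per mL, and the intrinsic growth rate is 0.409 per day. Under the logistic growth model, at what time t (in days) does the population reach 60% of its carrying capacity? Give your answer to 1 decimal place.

9.3 days

A = (K − N₀)/N₀ = (434000 − 14000)/14000 = 30.
Solve 434000/(1 + 30·e^(−0.409t)) = 260400: 1 + 30·e^(−0.409t) = 1.6667, so e^(−0.409t) = 0.0222222.
−0.409·t = ln(0.0222222) = -3.8067, so t = 3.8067/0.409 = 9.3072.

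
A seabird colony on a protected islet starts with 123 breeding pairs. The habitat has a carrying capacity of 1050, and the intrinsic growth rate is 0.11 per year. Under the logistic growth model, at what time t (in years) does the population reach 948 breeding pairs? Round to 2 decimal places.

38.63 years

A = (K − N₀)/N₀ = (1050 − 123)/123 = 7.5366.
Solve 1050/(1 + 7.5366·e^(−0.11t)) = 948: 1 + 7.5366·e^(−0.11t) = 1.1076, so e^(−0.11t) = 0.0142764.
−0.11·t = ln(0.0142764) = -4.2492, so t = 4.2492/0.11 = 38.629.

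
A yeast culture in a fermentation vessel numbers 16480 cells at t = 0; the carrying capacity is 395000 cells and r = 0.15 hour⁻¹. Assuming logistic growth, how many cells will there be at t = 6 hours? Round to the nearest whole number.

38208 cells

A = (K − N₀)/N₀ = (395000 − 16480)/16480 = 22.968.
N(t) = K/(1 + A·e^(−rt)) = 395000/(1 + 22.968×e^(−0.15×6)).
e^(−0.9) = 0.40657; denominator = 1 + 22.968×0.40657 = 10.338.
N = 395000/10.338 = 38207.5.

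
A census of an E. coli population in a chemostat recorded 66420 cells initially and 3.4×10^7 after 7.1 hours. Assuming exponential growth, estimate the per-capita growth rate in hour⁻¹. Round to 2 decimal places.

From N(t) = N₀·e^(rt): e^(r·7.1) = 3.4×10^7/66420 = 511.89.
r·7.1 = ln(511.89) = 6.2381, so r = 6.2381/7.1 = 0.87861.

0.88 per hour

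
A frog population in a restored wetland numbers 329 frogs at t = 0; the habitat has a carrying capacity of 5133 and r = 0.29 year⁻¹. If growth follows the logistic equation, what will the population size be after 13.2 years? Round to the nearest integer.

A = (K − N₀)/N₀ = (5133 − 329)/329 = 14.602.
N(t) = K/(1 + A·e^(−rt)) = 5133/(1 + 14.602×e^(−0.29×13.2)).
e^(−3.828) = 0.021753; denominator = 1 + 14.602×0.021753 = 1.3176.
N = 5133/1.3176 = 3895.62.

3896 frogs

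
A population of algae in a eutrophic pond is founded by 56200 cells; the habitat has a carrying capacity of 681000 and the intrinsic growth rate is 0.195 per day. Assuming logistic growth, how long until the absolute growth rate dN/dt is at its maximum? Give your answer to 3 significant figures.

Logistic growth is fastest at N = K/2 = 340500.
A = (K − N₀)/N₀ = 11.117. Set K/(1 + A·e^(−rt)) = K/2 → A·e^(−rt) = 1.
e^(−0.195t) = 1/11.117 = 0.0899488, so t = ln(11.117)/0.195 = 2.4085/0.195 = 12.351.

12.4 days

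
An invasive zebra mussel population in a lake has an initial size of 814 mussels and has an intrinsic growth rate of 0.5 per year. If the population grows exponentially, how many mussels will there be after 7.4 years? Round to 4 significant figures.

32920 mussels

N(t) = N₀·e^(rt) = 814 × e^(0.5×7.4) = 814 × e^3.7.
e^3.7 ≈ 40.447, so N ≈ 814 × 40.447 = 32924.1.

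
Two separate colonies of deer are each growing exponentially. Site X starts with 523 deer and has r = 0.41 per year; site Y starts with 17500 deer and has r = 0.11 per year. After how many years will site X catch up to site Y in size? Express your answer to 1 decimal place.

Set 523·e^(0.41t) = 17500·e^(0.11t).
e^((0.41 − 0.11)t) = 17500/523 → e^(0.3·t) = 33.461.
0.3·t = ln(33.461) = 3.5104, so t = 3.5104/0.3 = 11.701.

11.7 years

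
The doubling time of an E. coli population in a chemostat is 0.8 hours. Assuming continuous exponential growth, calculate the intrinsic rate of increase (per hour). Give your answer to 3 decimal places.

r = ln(2)/t_d = 0.6931/0.8 = 0.86643.

0.866 per hour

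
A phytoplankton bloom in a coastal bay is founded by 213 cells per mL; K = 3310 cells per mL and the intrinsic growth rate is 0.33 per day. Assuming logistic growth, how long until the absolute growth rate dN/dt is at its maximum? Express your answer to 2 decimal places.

8.11 days

Logistic growth is fastest at N = K/2 = 1655.
A = (K − N₀)/N₀ = 14.54. Set K/(1 + A·e^(−rt)) = K/2 → A·e^(−rt) = 1.
e^(−0.33t) = 1/14.54 = 0.0687762, so t = ln(14.54)/0.33 = 2.6769/0.33 = 8.1118.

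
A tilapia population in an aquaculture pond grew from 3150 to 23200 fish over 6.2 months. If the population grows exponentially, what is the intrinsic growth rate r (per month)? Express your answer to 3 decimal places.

From N(t) = N₀·e^(rt): e^(r·6.2) = 23200/3150 = 7.3651.
r·6.2 = ln(7.3651) = 1.9967, so r = 1.9967/6.2 = 0.32206.

0.322 per month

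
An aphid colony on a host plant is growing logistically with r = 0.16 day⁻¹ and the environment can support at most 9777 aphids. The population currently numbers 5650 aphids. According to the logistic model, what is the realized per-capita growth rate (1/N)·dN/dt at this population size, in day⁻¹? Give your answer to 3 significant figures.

0.0675 per day

(1/N)·dN/dt = r(1 − N/K) = 0.16 × (1 − 5650/9777).
= 0.16 × 0.42211 = 0.067538.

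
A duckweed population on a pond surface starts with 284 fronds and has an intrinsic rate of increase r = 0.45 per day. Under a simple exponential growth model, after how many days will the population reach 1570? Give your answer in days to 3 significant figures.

Set N₀·e^(rt) = 1570: e^(0.45·t) = 1570/284 = 5.5282.
0.45·t = ln(5.5282) = 1.7099, so t = 1.7099/0.45 = 3.7997.

3.80 days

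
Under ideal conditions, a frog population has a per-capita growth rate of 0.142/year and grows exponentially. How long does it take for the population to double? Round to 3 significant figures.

Doubling time t_d = ln(2)/r = 0.6931/0.142 = 4.8813.

4.88 years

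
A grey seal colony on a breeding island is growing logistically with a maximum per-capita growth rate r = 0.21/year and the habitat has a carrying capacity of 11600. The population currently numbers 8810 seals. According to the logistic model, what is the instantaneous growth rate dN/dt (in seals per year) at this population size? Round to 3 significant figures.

445 seals per year

dN/dt = rN(1 − N/K) = 0.21 × 8810 × (1 − 8810/11600).
1 − 8810/11600 = 0.24052; dN/dt = 0.21 × 8810 × 0.24052 = 444.98.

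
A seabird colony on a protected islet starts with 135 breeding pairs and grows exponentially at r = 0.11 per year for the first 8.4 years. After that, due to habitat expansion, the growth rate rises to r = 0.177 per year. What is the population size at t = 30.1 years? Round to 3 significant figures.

15800 breeding pairs

Phase 1: N(8.4) = 135·e^(0.11×8.4) = 135·e^0.924 = 340.112.
Phase 2 runs for 30.1 − 8.4 = 21.7 years at r = 0.177.
N(30.1) = 340.112·e^(0.177×21.7) = 340.112·e^3.841 = 15838.1.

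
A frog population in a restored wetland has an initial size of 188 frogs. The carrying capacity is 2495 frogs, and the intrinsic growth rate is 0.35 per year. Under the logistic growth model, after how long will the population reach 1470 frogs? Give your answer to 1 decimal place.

A = (K − N₀)/N₀ = (2495 − 188)/188 = 12.271.
Solve 2495/(1 + 12.271·e^(−0.35t)) = 1470: 1 + 12.271·e^(−0.35t) = 1.6973, so e^(−0.35t) = 0.056822.
−0.35·t = ln(0.056822) = -2.8678, so t = 2.8678/0.35 = 8.1938.

8.2 years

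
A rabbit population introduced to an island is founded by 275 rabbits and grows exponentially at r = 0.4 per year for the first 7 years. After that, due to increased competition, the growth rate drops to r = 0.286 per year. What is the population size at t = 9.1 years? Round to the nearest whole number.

8245 rabbits

Phase 1: N(7) = 275·e^(0.4×7) = 275·e^2.8 = 4522.28.
Phase 2 runs for 9.1 − 7 = 2.1 years at r = 0.286.
N(9.1) = 4522.28·e^(0.286×2.1) = 4522.28·e^0.6006 = 8245.07.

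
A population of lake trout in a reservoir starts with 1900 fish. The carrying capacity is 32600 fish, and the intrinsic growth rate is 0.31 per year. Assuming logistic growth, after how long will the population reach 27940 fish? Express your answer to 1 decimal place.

14.8 years

A = (K − N₀)/N₀ = (32600 − 1900)/1900 = 16.158.
Solve 32600/(1 + 16.158·e^(−0.31t)) = 27940: 1 + 16.158·e^(−0.31t) = 1.1668, so e^(−0.31t) = 0.0103223.
−0.31·t = ln(0.0103223) = -4.5735, so t = 4.5735/0.31 = 14.753.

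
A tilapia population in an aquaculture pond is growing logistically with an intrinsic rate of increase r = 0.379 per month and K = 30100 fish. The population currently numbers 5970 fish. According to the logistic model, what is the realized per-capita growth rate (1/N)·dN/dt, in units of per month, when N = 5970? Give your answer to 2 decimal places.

0.30 per month

(1/N)·dN/dt = r(1 − N/K) = 0.379 × (1 − 5970/30100).
= 0.379 × 0.80166 = 0.30383.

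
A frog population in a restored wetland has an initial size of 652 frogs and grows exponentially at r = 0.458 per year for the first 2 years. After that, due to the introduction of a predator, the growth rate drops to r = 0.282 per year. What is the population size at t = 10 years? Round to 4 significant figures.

Phase 1: N(2) = 652·e^(0.458×2) = 652·e^0.916 = 1629.53.
Phase 2 runs for 10 − 2 = 8 years at r = 0.282.
N(10) = 1629.53·e^(0.282×8) = 1629.53·e^2.256 = 15553.6.

15550 frogs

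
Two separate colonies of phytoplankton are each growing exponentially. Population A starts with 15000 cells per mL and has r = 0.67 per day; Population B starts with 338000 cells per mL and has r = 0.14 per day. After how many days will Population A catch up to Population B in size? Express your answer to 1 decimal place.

Set 15000·e^(0.67t) = 338000·e^(0.14t).
e^((0.67 − 0.14)t) = 338000/15000 → e^(0.53·t) = 22.533.
0.53·t = ln(22.533) = 3.115, so t = 3.115/0.53 = 5.8774.

5.9 days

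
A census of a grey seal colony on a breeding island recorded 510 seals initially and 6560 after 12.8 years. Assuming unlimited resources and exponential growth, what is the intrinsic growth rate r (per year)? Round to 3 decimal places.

0.200 per year

From N(t) = N₀·e^(rt): e^(r·12.8) = 6560/510 = 12.863.
r·12.8 = ln(12.863) = 2.5543, so r = 2.5543/12.8 = 0.19956.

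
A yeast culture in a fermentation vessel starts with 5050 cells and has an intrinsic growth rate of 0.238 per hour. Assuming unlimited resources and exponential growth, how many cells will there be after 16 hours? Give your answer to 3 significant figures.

N(t) = N₀·e^(rt) = 5050 × e^(0.238×16) = 5050 × e^3.808.
e^3.808 ≈ 45.06, so N ≈ 5050 × 45.06 = 227554.

228000 cells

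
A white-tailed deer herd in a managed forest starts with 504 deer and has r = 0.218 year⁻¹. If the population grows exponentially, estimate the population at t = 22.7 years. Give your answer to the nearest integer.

71053 deer

N(t) = N₀·e^(rt) = 504 × e^(0.218×22.7) = 504 × e^4.949.
e^4.949 ≈ 140.98, so N ≈ 504 × 140.98 = 71052.6.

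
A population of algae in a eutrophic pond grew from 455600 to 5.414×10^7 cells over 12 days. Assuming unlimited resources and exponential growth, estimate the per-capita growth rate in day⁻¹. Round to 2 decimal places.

0.40 per day

From N(t) = N₀·e^(rt): e^(r·12) = 5.414×10^7/455600 = 118.83.
r·12 = ln(118.83) = 4.7777, so r = 4.7777/12 = 0.39814.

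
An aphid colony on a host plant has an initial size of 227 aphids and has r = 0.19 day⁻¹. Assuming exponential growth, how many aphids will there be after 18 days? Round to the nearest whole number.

6939 aphids

N(t) = N₀·e^(rt) = 227 × e^(0.19×18) = 227 × e^3.42.
e^3.42 ≈ 30.569, so N ≈ 227 × 30.569 = 6939.26.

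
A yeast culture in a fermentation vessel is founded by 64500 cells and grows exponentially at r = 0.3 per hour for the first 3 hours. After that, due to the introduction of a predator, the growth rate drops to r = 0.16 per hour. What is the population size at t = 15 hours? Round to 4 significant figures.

Phase 1: N(3) = 64500·e^(0.3×3) = 64500·e^0.9 = 158644.
Phase 2 runs for 15 − 3 = 12 hours at r = 0.16.
N(15) = 158644·e^(0.16×12) = 158644·e^1.92 = 1.082107×10^6.

1082000 cells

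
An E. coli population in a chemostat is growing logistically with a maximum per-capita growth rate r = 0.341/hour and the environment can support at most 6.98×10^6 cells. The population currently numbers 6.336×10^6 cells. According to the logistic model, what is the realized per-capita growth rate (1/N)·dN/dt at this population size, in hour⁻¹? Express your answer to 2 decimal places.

(1/N)·dN/dt = r(1 − N/K) = 0.341 × (1 − 6.336×10^6/6.98×10^6).
= 0.341 × 0.092264 = 0.031462.

0.03 per hour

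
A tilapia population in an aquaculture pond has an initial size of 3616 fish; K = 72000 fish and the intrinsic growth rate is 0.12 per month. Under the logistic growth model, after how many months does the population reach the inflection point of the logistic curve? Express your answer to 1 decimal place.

24.5 months

Logistic growth is fastest at N = K/2 = 36000.
A = (K − N₀)/N₀ = 18.912. Set K/(1 + A·e^(−rt)) = K/2 → A·e^(−rt) = 1.
e^(−0.12t) = 1/18.912 = 0.0528779, so t = ln(18.912)/0.12 = 2.9398/0.12 = 24.498.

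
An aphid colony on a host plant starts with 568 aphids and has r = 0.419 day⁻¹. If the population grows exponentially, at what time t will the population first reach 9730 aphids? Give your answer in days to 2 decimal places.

Set N₀·e^(rt) = 9730: e^(0.419·t) = 9730/568 = 17.13.
0.419·t = ln(17.13) = 2.8408, so t = 2.8408/0.419 = 6.7801.

6.78 days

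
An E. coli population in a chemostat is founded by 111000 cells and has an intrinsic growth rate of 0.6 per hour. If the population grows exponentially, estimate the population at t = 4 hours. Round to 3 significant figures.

1220000 cells

N(t) = N₀·e^(rt) = 111000 × e^(0.6×4) = 111000 × e^2.4.
e^2.4 ≈ 11.023, so N ≈ 111000 × 11.023 = 1.223573×10^6.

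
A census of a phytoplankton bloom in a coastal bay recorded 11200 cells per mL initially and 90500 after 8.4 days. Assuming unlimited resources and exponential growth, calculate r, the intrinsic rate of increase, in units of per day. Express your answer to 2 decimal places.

From N(t) = N₀·e^(rt): e^(r·8.4) = 90500/11200 = 8.0804.
r·8.4 = ln(8.0804) = 2.0894, so r = 2.0894/8.4 = 0.24874.

0.25 per day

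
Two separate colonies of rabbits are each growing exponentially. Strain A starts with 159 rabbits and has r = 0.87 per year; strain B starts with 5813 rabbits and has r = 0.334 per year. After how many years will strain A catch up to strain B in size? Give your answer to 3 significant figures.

6.71 years

Set 159·e^(0.87t) = 5813·e^(0.334t).
e^((0.87 − 0.334)t) = 5813/159 → e^(0.536·t) = 36.56.
0.536·t = ln(36.56) = 3.5989, so t = 3.5989/0.536 = 6.7145.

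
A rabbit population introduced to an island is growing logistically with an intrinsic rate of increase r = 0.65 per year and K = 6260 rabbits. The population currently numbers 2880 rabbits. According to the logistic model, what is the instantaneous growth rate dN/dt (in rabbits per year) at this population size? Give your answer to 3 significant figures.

1010 rabbits per year

dN/dt = rN(1 − N/K) = 0.65 × 2880 × (1 − 2880/6260).
1 − 2880/6260 = 0.53994; dN/dt = 0.65 × 2880 × 0.53994 = 1010.8.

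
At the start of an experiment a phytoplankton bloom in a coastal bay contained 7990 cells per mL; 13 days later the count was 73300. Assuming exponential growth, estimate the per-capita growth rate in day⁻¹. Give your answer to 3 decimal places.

From N(t) = N₀·e^(rt): e^(r·13) = 73300/7990 = 9.174.
r·13 = ln(9.174) = 2.2164, so r = 2.2164/13 = 0.17049.

0.170 per day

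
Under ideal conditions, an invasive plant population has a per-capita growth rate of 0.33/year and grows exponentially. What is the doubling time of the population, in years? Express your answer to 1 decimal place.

2.1 years

Doubling time t_d = ln(2)/r = 0.6931/0.33 = 2.1004.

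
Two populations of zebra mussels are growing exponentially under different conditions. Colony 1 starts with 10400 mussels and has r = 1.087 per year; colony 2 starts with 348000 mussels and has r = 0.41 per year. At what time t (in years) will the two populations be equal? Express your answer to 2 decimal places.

5.19 years

Set 10400·e^(1.087t) = 348000·e^(0.41t).
e^((1.087 − 0.41)t) = 348000/10400 → e^(0.677·t) = 33.462.
0.677·t = ln(33.462) = 3.5104, so t = 3.5104/0.677 = 5.1852.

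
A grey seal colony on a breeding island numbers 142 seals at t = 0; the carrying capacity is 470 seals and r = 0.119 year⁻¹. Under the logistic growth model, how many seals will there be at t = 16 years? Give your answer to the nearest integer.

A = (K − N₀)/N₀ = (470 − 142)/142 = 2.3099.
N(t) = K/(1 + A·e^(−rt)) = 470/(1 + 2.3099×e^(−0.119×16)).
e^(−1.904) = 0.14897; denominator = 1 + 2.3099×0.14897 = 1.3441.
N = 470/1.3441 = 349.676.

350 seals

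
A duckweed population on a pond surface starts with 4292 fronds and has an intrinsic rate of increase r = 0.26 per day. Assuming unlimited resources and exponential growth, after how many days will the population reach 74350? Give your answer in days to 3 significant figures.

11.0 days

Set N₀·e^(rt) = 74350: e^(0.26·t) = 74350/4292 = 17.323.
0.26·t = ln(17.323) = 2.852, so t = 2.852/0.26 = 10.969.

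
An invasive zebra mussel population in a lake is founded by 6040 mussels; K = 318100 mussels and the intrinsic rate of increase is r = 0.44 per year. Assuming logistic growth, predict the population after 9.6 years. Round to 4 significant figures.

181100 mussels

A = (K − N₀)/N₀ = (318100 − 6040)/6040 = 51.666.
N(t) = K/(1 + A·e^(−rt)) = 318100/(1 + 51.666×e^(−0.44×9.6)).
e^(−4.224) = 0.01464; denominator = 1 + 51.666×0.01464 = 1.7564.
N = 318100/1.7564 = 181111.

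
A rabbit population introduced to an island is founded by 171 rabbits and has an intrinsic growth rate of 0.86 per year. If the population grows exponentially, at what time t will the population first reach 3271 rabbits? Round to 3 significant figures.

Set N₀·e^(rt) = 3271: e^(0.86·t) = 3271/171 = 19.129.
0.86·t = ln(19.129) = 2.9512, so t = 2.9512/0.86 = 3.4316.

3.43 years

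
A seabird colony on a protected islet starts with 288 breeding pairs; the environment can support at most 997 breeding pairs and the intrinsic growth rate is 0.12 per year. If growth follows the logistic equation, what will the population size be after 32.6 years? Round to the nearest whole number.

A = (K − N₀)/N₀ = (997 − 288)/288 = 2.4618.
N(t) = K/(1 + A·e^(−rt)) = 997/(1 + 2.4618×e^(−0.12×32.6)).
e^(−3.912) = 0.02; denominator = 1 + 2.4618×0.02 = 1.0492.
N = 997/1.0492 = 950.214.

950 breeding pairs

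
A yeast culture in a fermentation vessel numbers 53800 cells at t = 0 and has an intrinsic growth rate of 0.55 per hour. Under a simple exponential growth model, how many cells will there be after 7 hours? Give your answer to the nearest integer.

2528227 cells

N(t) = N₀·e^(rt) = 53800 × e^(0.55×7) = 53800 × e^3.85.
e^3.85 ≈ 46.993, so N ≈ 53800 × 46.993 = 2.528227×10^6.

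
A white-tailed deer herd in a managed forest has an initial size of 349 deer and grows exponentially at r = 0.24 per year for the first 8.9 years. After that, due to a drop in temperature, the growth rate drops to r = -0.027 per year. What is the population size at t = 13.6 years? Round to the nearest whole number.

Phase 1: N(8.9) = 349·e^(0.24×8.9) = 349·e^2.136 = 2954.46.
Phase 2 runs for 13.6 − 8.9 = 4.7 years at r = -0.027.
N(13.6) = 2954.46·e^(-0.027×4.7) = 2954.46·e^-0.1269 = 2602.35.

2602 deer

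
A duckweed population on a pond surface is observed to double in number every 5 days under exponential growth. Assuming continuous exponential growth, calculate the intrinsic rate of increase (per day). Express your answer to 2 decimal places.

0.14 per day

r = ln(2)/t_d = 0.6931/5 = 0.13863.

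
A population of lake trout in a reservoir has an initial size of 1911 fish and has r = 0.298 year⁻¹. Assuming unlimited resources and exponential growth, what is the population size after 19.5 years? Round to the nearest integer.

N(t) = N₀·e^(rt) = 1911 × e^(0.298×19.5) = 1911 × e^5.811.
e^5.811 ≈ 333.95, so N ≈ 1911 × 333.95 = 638184.

638184 fish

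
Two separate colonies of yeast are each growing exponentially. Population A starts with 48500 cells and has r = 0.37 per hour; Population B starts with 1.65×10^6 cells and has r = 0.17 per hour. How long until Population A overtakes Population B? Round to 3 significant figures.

Set 48500·e^(0.37t) = 1.65×10^6·e^(0.17t).
e^((0.37 − 0.17)t) = 1.65×10^6/48500 → e^(0.2·t) = 34.021.
0.2·t = ln(34.021) = 3.527, so t = 3.527/0.2 = 17.635.

17.6 hours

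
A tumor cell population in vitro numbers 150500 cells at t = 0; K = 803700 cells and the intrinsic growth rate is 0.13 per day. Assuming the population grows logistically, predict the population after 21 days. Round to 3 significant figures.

A = (K − N₀)/N₀ = (803700 − 150500)/150500 = 4.3402.
N(t) = K/(1 + A·e^(−rt)) = 803700/(1 + 4.3402×e^(−0.13×21)).
e^(−2.73) = 0.065219; denominator = 1 + 4.3402×0.065219 = 1.2831.
N = 803700/1.2831 = 626391.

626000 cells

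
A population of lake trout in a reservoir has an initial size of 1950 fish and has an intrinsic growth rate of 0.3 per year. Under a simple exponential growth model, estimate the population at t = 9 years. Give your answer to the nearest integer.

29015 fish

N(t) = N₀·e^(rt) = 1950 × e^(0.3×9) = 1950 × e^2.7.
e^2.7 ≈ 14.88, so N ≈ 1950 × 14.88 = 29015.5.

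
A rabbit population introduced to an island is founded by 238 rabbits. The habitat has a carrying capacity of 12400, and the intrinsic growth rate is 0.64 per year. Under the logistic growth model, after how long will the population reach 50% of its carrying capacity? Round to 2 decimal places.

A = (K − N₀)/N₀ = (12400 − 238)/238 = 51.101.
Solve 12400/(1 + 51.101·e^(−0.64t)) = 6200: 1 + 51.101·e^(−0.64t) = 2, so e^(−0.64t) = 0.0195691.
−0.64·t = ln(0.0195691) = -3.9338, so t = 3.9338/0.64 = 6.1466.

6.15 years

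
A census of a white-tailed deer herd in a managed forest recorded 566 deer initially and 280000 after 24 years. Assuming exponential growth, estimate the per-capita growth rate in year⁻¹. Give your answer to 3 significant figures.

0.258 per year

From N(t) = N₀·e^(rt): e^(r·24) = 280000/566 = 494.7.
r·24 = ln(494.7) = 6.204, so r = 6.204/24 = 0.2585.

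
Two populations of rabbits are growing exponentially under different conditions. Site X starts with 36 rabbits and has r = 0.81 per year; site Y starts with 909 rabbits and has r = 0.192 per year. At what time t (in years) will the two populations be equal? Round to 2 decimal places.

5.22 years

Set 36·e^(0.81t) = 909·e^(0.192t).
e^((0.81 − 0.192)t) = 909/36 → e^(0.618·t) = 25.25.
0.618·t = ln(25.25) = 3.2288, so t = 3.2288/0.618 = 5.2246.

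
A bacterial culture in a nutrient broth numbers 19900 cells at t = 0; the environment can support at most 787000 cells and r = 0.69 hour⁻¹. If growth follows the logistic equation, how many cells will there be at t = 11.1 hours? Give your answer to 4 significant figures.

772900 cells

A = (K − N₀)/N₀ = (787000 − 19900)/19900 = 38.548.
N(t) = K/(1 + A·e^(−rt)) = 787000/(1 + 38.548×e^(−0.69×11.1)).
e^(−7.659) = 0.00047178; denominator = 1 + 38.548×0.00047178 = 1.0182.
N = 787000/1.0182 = 772943.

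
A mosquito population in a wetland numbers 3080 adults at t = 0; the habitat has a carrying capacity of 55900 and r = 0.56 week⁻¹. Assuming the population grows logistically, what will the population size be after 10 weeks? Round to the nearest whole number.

52566 adults

A = (K − N₀)/N₀ = (55900 − 3080)/3080 = 17.149.
N(t) = K/(1 + A·e^(−rt)) = 55900/(1 + 17.149×e^(−0.56×10)).
e^(−5.6) = 0.0036979; denominator = 1 + 17.149×0.0036979 = 1.0634.
N = 55900/1.0634 = 52566.4.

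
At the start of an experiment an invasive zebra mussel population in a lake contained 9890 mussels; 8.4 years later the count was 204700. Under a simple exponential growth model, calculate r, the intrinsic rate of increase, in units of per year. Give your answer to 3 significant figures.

From N(t) = N₀·e^(rt): e^(r·8.4) = 204700/9890 = 20.698.
r·8.4 = ln(20.698) = 3.03, so r = 3.03/8.4 = 0.36072.

0.361 per year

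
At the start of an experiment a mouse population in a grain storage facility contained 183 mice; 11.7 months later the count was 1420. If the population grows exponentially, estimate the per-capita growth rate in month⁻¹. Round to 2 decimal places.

0.18 per month

From N(t) = N₀·e^(rt): e^(r·11.7) = 1420/183 = 7.7596.
r·11.7 = ln(7.7596) = 2.0489, so r = 2.0489/11.7 = 0.17512.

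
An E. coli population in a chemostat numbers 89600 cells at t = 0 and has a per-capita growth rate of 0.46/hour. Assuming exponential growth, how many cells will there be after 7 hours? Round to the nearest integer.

2242520 cells

N(t) = N₀·e^(rt) = 89600 × e^(0.46×7) = 89600 × e^3.22.
e^3.22 ≈ 25.028, so N ≈ 89600 × 25.028 = 2.24252×10^6.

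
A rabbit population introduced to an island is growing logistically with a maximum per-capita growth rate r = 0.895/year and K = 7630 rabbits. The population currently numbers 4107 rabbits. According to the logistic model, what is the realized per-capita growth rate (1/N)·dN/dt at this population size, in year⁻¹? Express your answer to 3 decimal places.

0.413 per year

(1/N)·dN/dt = r(1 − N/K) = 0.895 × (1 − 4107/7630).
= 0.895 × 0.46173 = 0.41325.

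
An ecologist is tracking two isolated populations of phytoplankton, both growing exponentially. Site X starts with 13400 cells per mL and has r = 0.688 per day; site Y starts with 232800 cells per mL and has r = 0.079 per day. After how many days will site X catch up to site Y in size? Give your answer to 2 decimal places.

Set 13400·e^(0.688t) = 232800·e^(0.079t).
e^((0.688 − 0.079)t) = 232800/13400 → e^(0.609·t) = 17.373.
0.609·t = ln(17.373) = 2.8549, so t = 2.8549/0.609 = 4.6879.

4.69 days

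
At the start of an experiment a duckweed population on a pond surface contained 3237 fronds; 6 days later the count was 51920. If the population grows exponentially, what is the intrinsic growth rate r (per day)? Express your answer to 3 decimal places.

0.463 per day

From N(t) = N₀·e^(rt): e^(r·6) = 51920/3237 = 16.04.
r·6 = ln(16.04) = 2.7751, so r = 2.7751/6 = 0.46251.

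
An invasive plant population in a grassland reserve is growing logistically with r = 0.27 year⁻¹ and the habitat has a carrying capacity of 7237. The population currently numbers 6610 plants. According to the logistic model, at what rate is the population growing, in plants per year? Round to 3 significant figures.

dN/dt = rN(1 − N/K) = 0.27 × 6610 × (1 − 6610/7237).
1 − 6610/7237 = 0.086638; dN/dt = 0.27 × 6610 × 0.086638 = 154.62.

155 plants per year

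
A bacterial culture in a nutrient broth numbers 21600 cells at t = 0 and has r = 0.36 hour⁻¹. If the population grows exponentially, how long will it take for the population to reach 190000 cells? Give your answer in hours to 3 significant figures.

6.04 hours

Set N₀·e^(rt) = 190000: e^(0.36·t) = 190000/21600 = 8.7963.
0.36·t = ln(8.7963) = 2.1743, so t = 2.1743/0.36 = 6.0398.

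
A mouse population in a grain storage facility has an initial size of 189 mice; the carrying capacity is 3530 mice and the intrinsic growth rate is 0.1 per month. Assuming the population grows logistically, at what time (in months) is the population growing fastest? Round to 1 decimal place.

28.7 months

Logistic growth is fastest at N = K/2 = 1765.
A = (K − N₀)/N₀ = 17.677. Set K/(1 + A·e^(−rt)) = K/2 → A·e^(−rt) = 1.
e^(−0.1t) = 1/17.677 = 0.0565699, so t = ln(17.677)/0.1 = 2.8723/0.1 = 28.723.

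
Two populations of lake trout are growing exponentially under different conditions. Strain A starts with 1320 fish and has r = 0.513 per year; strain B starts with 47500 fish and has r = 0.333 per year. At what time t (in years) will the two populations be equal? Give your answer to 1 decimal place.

Set 1320·e^(0.513t) = 47500·e^(0.333t).
e^((0.513 − 0.333)t) = 47500/1320 → e^(0.18·t) = 35.985.
0.18·t = ln(35.985) = 3.5831, so t = 3.5831/0.18 = 19.906.

19.9 years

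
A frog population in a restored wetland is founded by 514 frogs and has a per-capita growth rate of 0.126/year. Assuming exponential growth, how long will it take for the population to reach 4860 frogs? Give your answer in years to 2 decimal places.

17.83 years

Set N₀·e^(rt) = 4860: e^(0.126·t) = 4860/514 = 9.4553.
0.126·t = ln(9.4553) = 2.2466, so t = 2.2466/0.126 = 17.83.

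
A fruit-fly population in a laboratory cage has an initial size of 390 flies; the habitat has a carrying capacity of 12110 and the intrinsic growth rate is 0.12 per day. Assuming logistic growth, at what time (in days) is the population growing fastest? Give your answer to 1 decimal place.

28.4 days

Logistic growth is fastest at N = K/2 = 6055.
A = (K − N₀)/N₀ = 30.051. Set K/(1 + A·e^(−rt)) = K/2 → A·e^(−rt) = 1.
e^(−0.12t) = 1/30.051 = 0.0332765, so t = ln(30.051)/0.12 = 3.4029/0.12 = 28.358.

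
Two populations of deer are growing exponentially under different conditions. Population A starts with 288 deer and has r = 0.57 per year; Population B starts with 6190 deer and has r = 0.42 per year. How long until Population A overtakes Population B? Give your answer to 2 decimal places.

20.45 years

Set 288·e^(0.57t) = 6190·e^(0.42t).
e^((0.57 − 0.42)t) = 6190/288 → e^(0.15·t) = 21.493.
0.15·t = ln(21.493) = 3.0677, so t = 3.0677/0.15 = 20.452.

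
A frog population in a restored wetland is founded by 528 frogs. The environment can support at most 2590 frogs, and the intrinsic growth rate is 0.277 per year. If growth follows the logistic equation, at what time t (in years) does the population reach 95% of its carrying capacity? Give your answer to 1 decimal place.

15.5 years

A = (K − N₀)/N₀ = (2590 − 528)/528 = 3.9053.
Solve 2590/(1 + 3.9053·e^(−0.277t)) = 2460.5: 1 + 3.9053·e^(−0.277t) = 1.0526, so e^(−0.277t) = 0.013477.
−0.277·t = ln(0.013477) = -4.3068, so t = 4.3068/0.277 = 15.548.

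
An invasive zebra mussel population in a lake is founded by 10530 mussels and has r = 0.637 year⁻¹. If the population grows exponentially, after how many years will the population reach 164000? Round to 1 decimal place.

4.3 years

Set N₀·e^(rt) = 164000: e^(0.637·t) = 164000/10530 = 15.575.
0.637·t = ln(15.575) = 2.7456, so t = 2.7456/0.637 = 4.3103.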